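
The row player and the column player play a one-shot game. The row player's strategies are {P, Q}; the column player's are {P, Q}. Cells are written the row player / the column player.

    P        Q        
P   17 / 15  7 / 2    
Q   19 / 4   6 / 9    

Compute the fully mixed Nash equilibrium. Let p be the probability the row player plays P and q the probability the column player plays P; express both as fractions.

Each player's mixing probability is pinned down by making the *other* player indifferent.
The column player indifferent between P and Q: p·15 + (1−p)·4 = p·2 + (1−p)·9 ⟹ 4 + 11p = 9 + (-7)p ⟹ p = 5/18.
The row player indifferent between P and Q: q·17 + (1−q)·7 = q·19 + (1−q)·6 ⟹ 7 + 10q = 6 + 13q ⟹ q = 1/3.

p = 5/18, q = 1/3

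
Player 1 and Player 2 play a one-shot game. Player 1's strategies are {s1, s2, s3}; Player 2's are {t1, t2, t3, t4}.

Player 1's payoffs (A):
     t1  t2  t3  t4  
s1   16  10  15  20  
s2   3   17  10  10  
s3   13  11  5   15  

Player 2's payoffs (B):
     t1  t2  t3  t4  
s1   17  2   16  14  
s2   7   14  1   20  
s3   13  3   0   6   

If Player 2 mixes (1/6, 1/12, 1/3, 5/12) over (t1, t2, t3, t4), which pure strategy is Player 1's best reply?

Compute Player 1's expected payoff from each pure strategy against the given mix.
s1: (1/6)·16 + (1/12)·10 + (1/3)·15 + (5/12)·20 = 101/6
s2: (1/6)·3 + (1/12)·17 + (1/3)·10 + (5/12)·10 = 113/12
s3: (1/6)·13 + (1/12)·11 + (1/3)·5 + (5/12)·15 = 11
Highest expected payoff is 101/6, from s1.

s1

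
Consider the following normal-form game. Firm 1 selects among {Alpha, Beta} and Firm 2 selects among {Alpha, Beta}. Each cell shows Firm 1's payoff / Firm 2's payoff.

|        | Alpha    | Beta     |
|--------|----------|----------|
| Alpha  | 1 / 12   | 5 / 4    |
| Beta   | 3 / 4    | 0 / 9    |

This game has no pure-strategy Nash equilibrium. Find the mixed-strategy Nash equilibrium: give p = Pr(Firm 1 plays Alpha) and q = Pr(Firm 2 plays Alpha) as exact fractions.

p = 5/13, q = 5/7

In a mixed NE each player is indifferent between their pure strategies, so the opponent's mix sets the indifference.
Firm 2 indifferent between Alpha and Beta: p·12 + (1−p)·4 = p·4 + (1−p)·9 ⟹ 4 + 8p = 9 + (-5)p ⟹ p = 5/13.
Firm 1 indifferent between Alpha and Beta: q·1 + (1−q)·5 = q·3 + (1−q)·0 ⟹ 5 + (-4)q = 0 + 3q ⟹ q = 5/7.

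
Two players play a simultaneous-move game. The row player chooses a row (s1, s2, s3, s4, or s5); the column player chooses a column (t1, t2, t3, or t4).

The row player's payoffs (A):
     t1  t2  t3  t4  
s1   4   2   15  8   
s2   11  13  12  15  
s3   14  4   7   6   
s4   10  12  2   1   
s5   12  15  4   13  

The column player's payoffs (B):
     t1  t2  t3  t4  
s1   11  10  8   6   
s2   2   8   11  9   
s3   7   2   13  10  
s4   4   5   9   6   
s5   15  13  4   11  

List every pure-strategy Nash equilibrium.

Find each player's best response to every opponent strategy; NE are the intersections.
The row player's best responses — vs t1: s3 (payoff 14); vs t2: s5 (payoff 15); vs t3: s1 (payoff 15); vs t4: s2 (payoff 15).
The column player's best responses — vs s1: t1 (payoff 11); vs s2: t3 (payoff 11); vs s3: t3 (payoff 13); vs s4: t3 (payoff 9); vs s5: t1 (payoff 15).
No cell has both players best-responding. For instance, the row player's best reply to t3 is s1, but against s1 the column player prefers t1 over t3.

No pure-strategy Nash equilibrium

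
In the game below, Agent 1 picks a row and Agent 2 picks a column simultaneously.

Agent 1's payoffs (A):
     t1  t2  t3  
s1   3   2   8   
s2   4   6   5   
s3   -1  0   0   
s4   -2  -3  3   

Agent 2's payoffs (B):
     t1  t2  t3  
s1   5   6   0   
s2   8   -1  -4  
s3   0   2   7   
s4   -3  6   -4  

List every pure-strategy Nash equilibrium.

A profile is a Nash equilibrium when each player is best-responding to the other.
Agent 1's best responses — vs t1: s2 (payoff 4); vs t2: s2 (payoff 6); vs t3: s1 (payoff 8).
Agent 2's best responses — vs s1: t2 (payoff 6); vs s2: t1 (payoff 8); vs s3: t3 (payoff 7); vs s4: t2 (payoff 6).
The only mutual best response is (s2, t1); neither player gains by switching there.

(s2, t1)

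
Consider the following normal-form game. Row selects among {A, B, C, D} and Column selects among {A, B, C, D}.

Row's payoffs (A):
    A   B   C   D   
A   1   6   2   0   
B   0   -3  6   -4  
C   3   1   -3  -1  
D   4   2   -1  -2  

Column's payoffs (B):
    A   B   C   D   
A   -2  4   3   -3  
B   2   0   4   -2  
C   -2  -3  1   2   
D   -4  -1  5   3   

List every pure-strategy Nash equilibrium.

(A, B) and (B, C)

Find each player's best response to every opponent strategy; NE are the intersections.
Row's best responses — vs A: D (payoff 4); vs B: A (payoff 6); vs C: B (payoff 6); vs D: A (payoff 0).
Column's best responses — vs A: B (payoff 4); vs B: C (payoff 4); vs C: D (payoff 2); vs D: C (payoff 5).
Mutual best responses occur at (A, B) and (B, C); at each, neither player gains by switching.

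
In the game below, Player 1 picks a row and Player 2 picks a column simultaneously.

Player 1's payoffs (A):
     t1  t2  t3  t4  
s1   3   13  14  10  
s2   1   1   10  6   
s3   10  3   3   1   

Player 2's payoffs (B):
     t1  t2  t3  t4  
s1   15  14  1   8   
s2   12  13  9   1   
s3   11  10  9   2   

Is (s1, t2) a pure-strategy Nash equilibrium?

No

Holding Player 2 at t2: Player 1 gets 13 from s1, versus 1 from s2, 3 from s3. No profitable deviation for Player 1.
Holding Player 1 at s1: Player 2 gets 14 from t2 but could get 15 by switching to t1. Player 2 has a profitable deviation.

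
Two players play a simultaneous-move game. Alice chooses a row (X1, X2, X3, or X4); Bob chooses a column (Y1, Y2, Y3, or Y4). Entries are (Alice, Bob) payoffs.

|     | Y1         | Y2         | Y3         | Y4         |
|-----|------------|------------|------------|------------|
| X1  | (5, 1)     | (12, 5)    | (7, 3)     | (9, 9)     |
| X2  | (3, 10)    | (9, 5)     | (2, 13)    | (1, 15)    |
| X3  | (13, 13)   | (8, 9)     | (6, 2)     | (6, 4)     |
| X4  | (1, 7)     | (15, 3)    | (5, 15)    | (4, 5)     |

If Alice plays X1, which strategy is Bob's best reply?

Y4

With Alice fixed at X1, Bob's payoffs are: Y1 → 1, Y2 → 5, Y3 → 3, Y4 → 9.
The maximum is 9, achieved by Y4.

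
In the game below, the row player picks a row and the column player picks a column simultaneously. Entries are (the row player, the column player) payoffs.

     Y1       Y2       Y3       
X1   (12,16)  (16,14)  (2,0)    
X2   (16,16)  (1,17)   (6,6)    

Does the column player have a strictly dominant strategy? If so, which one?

A strategy is strictly dominant if it gives the column player a strictly higher payoff than every other strategy, against every choice by the opponent.
Y1 is not dominant: against X2, Y2 gives 17 > 16.
Y2 is not dominant: against X1, Y1 gives 16 > 14.
Y3 is not dominant: against X1, Y1 gives 16 > 0.
No single strategy is best against every opponent action.

None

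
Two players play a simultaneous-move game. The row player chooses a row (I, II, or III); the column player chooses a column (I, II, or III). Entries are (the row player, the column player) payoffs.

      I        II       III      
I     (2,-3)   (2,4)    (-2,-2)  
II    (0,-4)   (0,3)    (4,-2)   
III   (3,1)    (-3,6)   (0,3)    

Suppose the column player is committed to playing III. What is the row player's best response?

With the column player fixed at III, the row player's payoffs are: I → -2, II → 4, III → 0.
The maximum is 4, achieved by II.

II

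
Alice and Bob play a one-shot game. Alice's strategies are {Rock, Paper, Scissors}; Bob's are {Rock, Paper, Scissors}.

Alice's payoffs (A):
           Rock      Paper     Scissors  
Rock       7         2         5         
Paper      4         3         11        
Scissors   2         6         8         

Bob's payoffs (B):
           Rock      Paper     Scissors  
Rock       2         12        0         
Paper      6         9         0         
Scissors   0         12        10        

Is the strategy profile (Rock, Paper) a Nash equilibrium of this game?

Holding Bob at Paper: Alice gets 2 from Rock but could get 6 by switching to Scissors. Alice has a profitable deviation.

No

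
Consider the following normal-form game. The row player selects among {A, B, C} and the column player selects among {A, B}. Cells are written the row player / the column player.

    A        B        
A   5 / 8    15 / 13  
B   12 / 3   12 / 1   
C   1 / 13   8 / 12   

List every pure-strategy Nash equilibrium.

Check mutual best responses: a cell is a NE iff neither player can gain by unilaterally deviating.
The row player's best responses — vs A: B (payoff 12); vs B: A (payoff 15).
The column player's best responses — vs A: B (payoff 13); vs B: A (payoff 3); vs C: A (payoff 13).
Mutual best responses occur at (A, B) and (B, A); at each, neither player gains by switching.

(A, B) and (B, A)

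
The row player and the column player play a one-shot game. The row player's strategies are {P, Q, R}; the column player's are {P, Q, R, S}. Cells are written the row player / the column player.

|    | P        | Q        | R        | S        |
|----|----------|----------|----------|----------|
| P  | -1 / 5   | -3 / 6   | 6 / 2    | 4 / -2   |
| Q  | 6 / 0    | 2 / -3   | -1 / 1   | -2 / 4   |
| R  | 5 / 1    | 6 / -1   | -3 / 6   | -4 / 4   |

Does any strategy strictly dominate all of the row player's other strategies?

A strategy is strictly dominant if it gives the row player a strictly higher payoff than every other strategy, against every choice by the opponent.
P is not dominant: against P, Q gives 6 > -1.
Q is not dominant: against Q, R gives 6 > 2.
R is not dominant: against P, Q gives 6 > 5.
No single strategy is best against every opponent action.

None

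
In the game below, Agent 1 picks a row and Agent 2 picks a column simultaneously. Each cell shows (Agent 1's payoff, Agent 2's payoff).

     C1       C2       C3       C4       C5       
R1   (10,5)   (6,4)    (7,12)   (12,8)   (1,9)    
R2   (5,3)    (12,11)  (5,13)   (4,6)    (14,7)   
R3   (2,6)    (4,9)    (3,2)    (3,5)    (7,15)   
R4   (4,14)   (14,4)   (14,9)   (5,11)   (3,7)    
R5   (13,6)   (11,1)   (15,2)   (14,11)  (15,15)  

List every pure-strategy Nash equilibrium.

(R5, C5)

Check mutual best responses: a cell is a NE iff neither player can gain by unilaterally deviating.
Agent 1's best responses — vs C1: R5 (payoff 13); vs C2: R4 (payoff 14); vs C3: R5 (payoff 15); vs C4: R5 (payoff 14); vs C5: R5 (payoff 15).
Agent 2's best responses — vs R1: C3 (payoff 12); vs R2: C3 (payoff 13); vs R3: C5 (payoff 15); vs R4: C1 (payoff 14); vs R5: C5 (payoff 15).
The only mutual best response is (R5, C5); neither player gains by switching there.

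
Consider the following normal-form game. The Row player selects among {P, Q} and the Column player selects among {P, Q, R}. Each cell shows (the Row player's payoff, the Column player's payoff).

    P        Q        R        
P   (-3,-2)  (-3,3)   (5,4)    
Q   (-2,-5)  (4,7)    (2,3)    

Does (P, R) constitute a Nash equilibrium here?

Yes

Holding the Column player at R: the Row player gets 5 from P, versus 2 from Q. No profitable deviation for the Row player.
Holding the Row player at P: the Column player gets 4 from R, versus -2 from P, 3 from Q. No profitable deviation for the Column player either.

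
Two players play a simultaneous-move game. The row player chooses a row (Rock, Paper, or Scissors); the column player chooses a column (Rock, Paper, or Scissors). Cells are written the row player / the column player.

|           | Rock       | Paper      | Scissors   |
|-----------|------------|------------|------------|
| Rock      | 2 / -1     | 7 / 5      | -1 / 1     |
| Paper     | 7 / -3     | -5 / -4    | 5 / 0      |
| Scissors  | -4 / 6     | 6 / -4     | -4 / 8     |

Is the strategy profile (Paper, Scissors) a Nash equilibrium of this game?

Holding the column player at Scissors: the row player gets 5 from Paper, versus -1 from Rock, -4 from Scissors. No profitable deviation for the row player.
Holding the row player at Paper: the column player gets 0 from Scissors, versus -3 from Rock, -4 from Paper. No profitable deviation for the column player either.

Yes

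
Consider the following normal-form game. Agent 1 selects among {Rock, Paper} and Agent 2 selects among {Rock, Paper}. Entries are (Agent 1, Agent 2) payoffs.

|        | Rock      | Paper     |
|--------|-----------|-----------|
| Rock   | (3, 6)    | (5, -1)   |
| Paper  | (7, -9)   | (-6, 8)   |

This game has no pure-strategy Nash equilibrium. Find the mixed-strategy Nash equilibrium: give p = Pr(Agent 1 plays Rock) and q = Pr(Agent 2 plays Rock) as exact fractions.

Each player's mixing probability is pinned down by making the *other* player indifferent.
Agent 2 indifferent between Rock and Paper: p·6 + (1−p)·(-9) = p·(-1) + (1−p)·8 ⟹ (-9) + 15p = 8 + (-9)p ⟹ p = 17/24.
Agent 1 indifferent between Rock and Paper: q·3 + (1−q)·5 = q·7 + (1−q)·(-6) ⟹ 5 + (-2)q = (-6) + 13q ⟹ q = 11/15.

p = 17/24, q = 11/15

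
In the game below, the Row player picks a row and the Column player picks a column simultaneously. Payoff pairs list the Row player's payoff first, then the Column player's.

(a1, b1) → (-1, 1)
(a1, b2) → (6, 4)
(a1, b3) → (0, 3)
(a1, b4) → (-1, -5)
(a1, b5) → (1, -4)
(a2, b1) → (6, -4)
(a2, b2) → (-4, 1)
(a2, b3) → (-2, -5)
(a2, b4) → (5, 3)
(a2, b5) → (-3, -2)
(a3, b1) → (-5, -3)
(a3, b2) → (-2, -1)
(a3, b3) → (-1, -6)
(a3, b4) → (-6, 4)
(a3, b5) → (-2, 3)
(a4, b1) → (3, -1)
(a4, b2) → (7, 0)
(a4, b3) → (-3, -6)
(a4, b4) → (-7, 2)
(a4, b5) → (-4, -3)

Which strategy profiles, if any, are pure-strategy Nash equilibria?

(a2, b4)

Check mutual best responses: a cell is a NE iff neither player can gain by unilaterally deviating.
The Row player's best responses — vs b1: a2 (payoff 6); vs b2: a4 (payoff 7); vs b3: a1 (payoff 0); vs b4: a2 (payoff 5); vs b5: a1 (payoff 1).
The Column player's best responses — vs a1: b2 (payoff 4); vs a2: b4 (payoff 3); vs a3: b4 (payoff 4); vs a4: b4 (payoff 2).
The only mutual best response is (a2, b4); neither player gains by switching there.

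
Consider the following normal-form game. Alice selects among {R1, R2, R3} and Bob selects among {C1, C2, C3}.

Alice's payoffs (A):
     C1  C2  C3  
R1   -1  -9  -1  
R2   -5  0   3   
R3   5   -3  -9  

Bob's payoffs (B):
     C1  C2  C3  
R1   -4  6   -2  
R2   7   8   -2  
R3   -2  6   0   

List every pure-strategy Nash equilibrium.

(R2, C2)

A profile is a Nash equilibrium when each player is best-responding to the other.
Alice's best responses — vs C1: R3 (payoff 5); vs C2: R2 (payoff 0); vs C3: R2 (payoff 3).
Bob's best responses — vs R1: C2 (payoff 6); vs R2: C2 (payoff 8); vs R3: C2 (payoff 6).
The only mutual best response is (R2, C2); neither player gains by switching there.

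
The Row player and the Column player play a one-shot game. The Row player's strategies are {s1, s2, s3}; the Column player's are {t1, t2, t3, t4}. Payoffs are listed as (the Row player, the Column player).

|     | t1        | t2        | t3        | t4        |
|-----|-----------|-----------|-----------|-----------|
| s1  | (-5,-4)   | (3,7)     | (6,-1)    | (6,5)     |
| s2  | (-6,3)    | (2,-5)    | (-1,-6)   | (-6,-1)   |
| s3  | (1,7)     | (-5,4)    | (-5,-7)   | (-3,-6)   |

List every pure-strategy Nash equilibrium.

Find each player's best response to every opponent strategy; NE are the intersections.
The Row player's best responses — vs t1: s3 (payoff 1); vs t2: s1 (payoff 3); vs t3: s1 (payoff 6); vs t4: s1 (payoff 6).
The Column player's best responses — vs s1: t2 (payoff 7); vs s2: t1 (payoff 3); vs s3: t1 (payoff 7).
Mutual best responses occur at (s1, t2) and (s3, t1); at each, neither player gains by switching.

(s1, t2) and (s3, t1)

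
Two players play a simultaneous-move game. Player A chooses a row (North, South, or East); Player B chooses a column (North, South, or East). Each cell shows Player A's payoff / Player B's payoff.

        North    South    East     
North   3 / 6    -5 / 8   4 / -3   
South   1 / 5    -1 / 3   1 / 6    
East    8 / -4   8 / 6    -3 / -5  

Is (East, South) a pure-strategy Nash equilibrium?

Yes

Holding Player B at South: Player A gets 8 from East, versus -5 from North, -1 from South. No profitable deviation for Player A.
Holding Player A at East: Player B gets 6 from South, versus -4 from North, -5 from East. No profitable deviation for Player B either.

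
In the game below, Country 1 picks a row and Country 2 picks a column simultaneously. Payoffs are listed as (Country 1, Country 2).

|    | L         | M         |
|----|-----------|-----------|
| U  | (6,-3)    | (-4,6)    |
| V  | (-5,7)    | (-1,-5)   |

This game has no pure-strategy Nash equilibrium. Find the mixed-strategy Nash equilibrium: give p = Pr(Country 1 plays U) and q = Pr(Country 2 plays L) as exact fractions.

p = 4/7, q = 3/14

Each player's mixing probability is pinned down by making the *other* player indifferent.
Country 2 indifferent between L and M: p·(-3) + (1−p)·7 = p·6 + (1−p)·(-5) ⟹ 7 + (-10)p = (-5) + 11p ⟹ p = 4/7.
Country 1 indifferent between U and V: q·6 + (1−q)·(-4) = q·(-5) + (1−q)·(-1) ⟹ (-4) + 10q = (-1) + (-4)q ⟹ q = 3/14.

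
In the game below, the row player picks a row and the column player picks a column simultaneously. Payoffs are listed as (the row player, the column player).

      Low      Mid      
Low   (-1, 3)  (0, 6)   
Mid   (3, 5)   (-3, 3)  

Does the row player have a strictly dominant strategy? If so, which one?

None

A strategy is strictly dominant if it gives the row player a strictly higher payoff than every other strategy, against every choice by the opponent.
Low is not dominant: against Low, Mid gives 3 > -1.
Mid is not dominant: against Mid, Low gives 0 > -3.
No single strategy is best against every opponent action.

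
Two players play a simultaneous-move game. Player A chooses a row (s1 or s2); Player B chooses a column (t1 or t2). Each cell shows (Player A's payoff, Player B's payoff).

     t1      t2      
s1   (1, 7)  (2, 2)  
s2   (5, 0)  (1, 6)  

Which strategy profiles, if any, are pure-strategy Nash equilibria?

A profile is a Nash equilibrium when each player is best-responding to the other.
Player A's best responses — vs t1: s2 (payoff 5); vs t2: s1 (payoff 2).
Player B's best responses — vs s1: t1 (payoff 7); vs s2: t2 (payoff 6).
No cell has both players best-responding. For instance, Player A's best reply to t2 is s1, but against s1 Player B prefers t1 over t2.

No pure-strategy Nash equilibrium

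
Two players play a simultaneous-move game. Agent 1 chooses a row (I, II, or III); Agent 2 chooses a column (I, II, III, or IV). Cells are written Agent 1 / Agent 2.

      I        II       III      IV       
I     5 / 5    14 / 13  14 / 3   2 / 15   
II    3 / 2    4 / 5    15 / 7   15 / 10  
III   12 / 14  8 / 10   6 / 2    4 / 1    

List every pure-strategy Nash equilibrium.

A profile is a Nash equilibrium when each player is best-responding to the other.
Agent 1's best responses — vs I: III (payoff 12); vs II: I (payoff 14); vs III: II (payoff 15); vs IV: II (payoff 15).
Agent 2's best responses — vs I: IV (payoff 15); vs II: IV (payoff 10); vs III: I (payoff 14).
Mutual best responses occur at (II, IV) and (III, I); at each, neither player gains by switching.

(II, IV) and (III, I)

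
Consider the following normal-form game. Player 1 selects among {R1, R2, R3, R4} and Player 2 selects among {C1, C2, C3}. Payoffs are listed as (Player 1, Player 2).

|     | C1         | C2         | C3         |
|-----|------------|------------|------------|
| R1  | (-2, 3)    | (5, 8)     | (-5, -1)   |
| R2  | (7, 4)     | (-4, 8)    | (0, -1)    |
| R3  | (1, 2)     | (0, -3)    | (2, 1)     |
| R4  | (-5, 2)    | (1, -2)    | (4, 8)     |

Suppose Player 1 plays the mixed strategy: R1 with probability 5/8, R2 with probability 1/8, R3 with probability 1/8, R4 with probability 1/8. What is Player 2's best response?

Player 2's best reply maximizes expected payoff against the mix.
C1: (5/8)·3 + (1/8)·4 + (1/8)·2 + (1/8)·2 = 23/8
C2: (5/8)·8 + (1/8)·8 + (1/8)·(-3) + (1/8)·(-2) = 43/8
C3: (5/8)·(-1) + (1/8)·(-1) + (1/8)·1 + (1/8)·8 = 3/8
Highest expected payoff is 43/8, from C2.

C2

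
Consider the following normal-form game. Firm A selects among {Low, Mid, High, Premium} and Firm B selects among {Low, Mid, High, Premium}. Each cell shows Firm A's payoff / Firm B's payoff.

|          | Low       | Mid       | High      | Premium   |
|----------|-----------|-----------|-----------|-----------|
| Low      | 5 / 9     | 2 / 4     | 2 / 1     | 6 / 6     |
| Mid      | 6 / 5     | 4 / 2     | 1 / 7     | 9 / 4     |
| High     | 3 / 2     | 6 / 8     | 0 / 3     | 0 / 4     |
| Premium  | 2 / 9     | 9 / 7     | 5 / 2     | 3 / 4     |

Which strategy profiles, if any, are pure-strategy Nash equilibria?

A profile is a Nash equilibrium when each player is best-responding to the other.
Firm A's best responses — vs Low: Mid (payoff 6); vs Mid: Premium (payoff 9); vs High: Premium (payoff 5); vs Premium: Mid (payoff 9).
Firm B's best responses — vs Low: Low (payoff 9); vs Mid: High (payoff 7); vs High: Mid (payoff 8); vs Premium: Low (payoff 9).
No cell has both players best-responding. For instance, Firm A's best reply to Mid is Premium, but against Premium Firm B prefers Low over Mid.

None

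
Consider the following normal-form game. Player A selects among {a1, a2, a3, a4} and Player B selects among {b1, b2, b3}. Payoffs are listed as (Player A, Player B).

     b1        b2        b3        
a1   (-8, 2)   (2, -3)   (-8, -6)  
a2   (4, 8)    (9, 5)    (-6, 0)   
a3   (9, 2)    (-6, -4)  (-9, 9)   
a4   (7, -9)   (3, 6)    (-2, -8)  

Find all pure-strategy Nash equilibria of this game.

A profile is a Nash equilibrium when each player is best-responding to the other.
Player A's best responses — vs b1: a3 (payoff 9); vs b2: a2 (payoff 9); vs b3: a4 (payoff -2).
Player B's best responses — vs a1: b1 (payoff 2); vs a2: b1 (payoff 8); vs a3: b3 (payoff 9); vs a4: b2 (payoff 6).
No cell has both players best-responding. For instance, Player A's best reply to b3 is a4, but against a4 Player B prefers b2 over b3.

No pure-strategy Nash equilibrium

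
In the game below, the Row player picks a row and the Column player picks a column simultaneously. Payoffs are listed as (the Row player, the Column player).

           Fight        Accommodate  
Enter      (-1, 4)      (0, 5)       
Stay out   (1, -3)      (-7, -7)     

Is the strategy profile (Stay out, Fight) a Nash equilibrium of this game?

Yes

Holding the Column player at Fight: the Row player gets 1 from Stay out, versus -1 from Enter. No profitable deviation for the Row player.
Holding the Row player at Stay out: the Column player gets -3 from Fight, versus -7 from Accommodate. No profitable deviation for the Column player either.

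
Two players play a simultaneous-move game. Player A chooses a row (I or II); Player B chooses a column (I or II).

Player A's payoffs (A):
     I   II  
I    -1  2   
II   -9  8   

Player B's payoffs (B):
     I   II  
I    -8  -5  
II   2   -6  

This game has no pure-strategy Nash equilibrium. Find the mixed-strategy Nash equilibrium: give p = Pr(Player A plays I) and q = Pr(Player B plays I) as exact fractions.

Each player's mixing probability is pinned down by making the *other* player indifferent.
Player B indifferent between I and II: p·(-8) + (1−p)·2 = p·(-5) + (1−p)·(-6) ⟹ 2 + (-10)p = (-6) + 1p ⟹ p = 8/11.
Player A indifferent between I and II: q·(-1) + (1−q)·2 = q·(-9) + (1−q)·8 ⟹ 2 + (-3)q = 8 + (-17)q ⟹ q = 3/7.

p = 8/11, q = 3/7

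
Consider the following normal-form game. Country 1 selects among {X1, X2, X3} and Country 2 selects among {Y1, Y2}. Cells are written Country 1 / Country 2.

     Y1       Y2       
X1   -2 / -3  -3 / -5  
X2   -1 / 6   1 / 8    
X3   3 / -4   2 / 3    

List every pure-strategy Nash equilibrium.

Check mutual best responses: a cell is a NE iff neither player can gain by unilaterally deviating.
Country 1's best responses — vs Y1: X3 (payoff 3); vs Y2: X3 (payoff 2).
Country 2's best responses — vs X1: Y1 (payoff -3); vs X2: Y2 (payoff 8); vs X3: Y2 (payoff 3).
The only mutual best response is (X3, Y2); neither player gains by switching there.

(X3, Y2)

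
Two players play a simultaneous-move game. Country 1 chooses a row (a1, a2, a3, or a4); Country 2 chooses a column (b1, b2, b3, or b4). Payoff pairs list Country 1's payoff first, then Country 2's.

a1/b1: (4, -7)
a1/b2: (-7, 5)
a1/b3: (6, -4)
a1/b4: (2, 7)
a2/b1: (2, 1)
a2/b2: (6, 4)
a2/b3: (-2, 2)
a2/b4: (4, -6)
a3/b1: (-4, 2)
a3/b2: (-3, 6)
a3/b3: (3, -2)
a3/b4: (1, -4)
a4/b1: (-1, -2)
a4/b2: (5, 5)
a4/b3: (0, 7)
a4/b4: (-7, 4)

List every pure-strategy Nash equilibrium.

(a2, b2)

Check mutual best responses: a cell is a NE iff neither player can gain by unilaterally deviating.
Country 1's best responses — vs b1: a1 (payoff 4); vs b2: a2 (payoff 6); vs b3: a1 (payoff 6); vs b4: a2 (payoff 4).
Country 2's best responses — vs a1: b4 (payoff 7); vs a2: b2 (payoff 4); vs a3: b2 (payoff 6); vs a4: b3 (payoff 7).
The only mutual best response is (a2, b2); neither player gains by switching there.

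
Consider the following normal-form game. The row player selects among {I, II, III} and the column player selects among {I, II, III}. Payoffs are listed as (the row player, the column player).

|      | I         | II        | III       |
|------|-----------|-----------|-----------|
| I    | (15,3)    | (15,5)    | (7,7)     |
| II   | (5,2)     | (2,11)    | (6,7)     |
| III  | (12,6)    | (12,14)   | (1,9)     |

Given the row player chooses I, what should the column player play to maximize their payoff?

III

With the row player fixed at I, the column player's payoffs are: I → 3, II → 5, III → 7.
The maximum is 7, achieved by III.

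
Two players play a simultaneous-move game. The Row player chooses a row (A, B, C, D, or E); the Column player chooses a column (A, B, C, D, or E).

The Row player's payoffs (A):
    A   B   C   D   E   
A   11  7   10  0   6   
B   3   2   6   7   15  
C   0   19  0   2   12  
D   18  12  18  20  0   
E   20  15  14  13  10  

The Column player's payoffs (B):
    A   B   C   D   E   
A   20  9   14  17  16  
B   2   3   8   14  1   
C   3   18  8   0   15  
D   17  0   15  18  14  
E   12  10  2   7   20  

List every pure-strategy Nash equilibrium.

Check mutual best responses: a cell is a NE iff neither player can gain by unilaterally deviating.
The Row player's best responses — vs A: E (payoff 20); vs B: C (payoff 19); vs C: D (payoff 18); vs D: D (payoff 20); vs E: B (payoff 15).
The Column player's best responses — vs A: A (payoff 20); vs B: D (payoff 14); vs C: B (payoff 18); vs D: D (payoff 18); vs E: E (payoff 20).
Mutual best responses occur at (C, B) and (D, D); at each, neither player gains by switching.

(C, B) and (D, D)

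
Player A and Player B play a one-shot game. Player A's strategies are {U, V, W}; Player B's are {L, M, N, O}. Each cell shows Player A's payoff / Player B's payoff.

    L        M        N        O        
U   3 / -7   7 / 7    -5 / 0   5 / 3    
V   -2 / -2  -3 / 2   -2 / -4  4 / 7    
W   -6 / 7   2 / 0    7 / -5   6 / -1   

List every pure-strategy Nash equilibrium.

(U, M)

A profile is a Nash equilibrium when each player is best-responding to the other.
Player A's best responses — vs L: U (payoff 3); vs M: U (payoff 7); vs N: W (payoff 7); vs O: W (payoff 6).
Player B's best responses — vs U: M (payoff 7); vs V: O (payoff 7); vs W: L (payoff 7).
The only mutual best response is (U, M); neither player gains by switching there.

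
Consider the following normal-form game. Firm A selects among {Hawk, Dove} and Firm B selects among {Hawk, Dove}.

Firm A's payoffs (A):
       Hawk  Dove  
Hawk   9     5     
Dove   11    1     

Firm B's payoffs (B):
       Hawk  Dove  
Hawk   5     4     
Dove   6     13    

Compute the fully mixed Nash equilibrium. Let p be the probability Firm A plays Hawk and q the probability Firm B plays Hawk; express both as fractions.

In a mixed NE each player is indifferent between their pure strategies, so the opponent's mix sets the indifference.
Firm B indifferent between Hawk and Dove: p·5 + (1−p)·6 = p·4 + (1−p)·13 ⟹ 6 + (-1)p = 13 + (-9)p ⟹ p = 7/8.
Firm A indifferent between Hawk and Dove: q·9 + (1−q)·5 = q·11 + (1−q)·1 ⟹ 5 + 4q = 1 + 10q ⟹ q = 2/3.

p = 7/8, q = 2/3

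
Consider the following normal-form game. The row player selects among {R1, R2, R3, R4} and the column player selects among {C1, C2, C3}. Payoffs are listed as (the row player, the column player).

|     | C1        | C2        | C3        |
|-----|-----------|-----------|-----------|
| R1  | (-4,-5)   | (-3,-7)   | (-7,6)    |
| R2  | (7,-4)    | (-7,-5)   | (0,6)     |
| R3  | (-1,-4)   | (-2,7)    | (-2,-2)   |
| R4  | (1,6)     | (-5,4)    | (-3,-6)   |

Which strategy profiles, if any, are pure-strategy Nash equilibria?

A profile is a Nash equilibrium when each player is best-responding to the other.
The row player's best responses — vs C1: R2 (payoff 7); vs C2: R3 (payoff -2); vs C3: R2 (payoff 0).
The column player's best responses — vs R1: C3 (payoff 6); vs R2: C3 (payoff 6); vs R3: C2 (payoff 7); vs R4: C1 (payoff 6).
Mutual best responses occur at (R2, C3) and (R3, C2); at each, neither player gains by switching.

(R2, C3) and (R3, C2)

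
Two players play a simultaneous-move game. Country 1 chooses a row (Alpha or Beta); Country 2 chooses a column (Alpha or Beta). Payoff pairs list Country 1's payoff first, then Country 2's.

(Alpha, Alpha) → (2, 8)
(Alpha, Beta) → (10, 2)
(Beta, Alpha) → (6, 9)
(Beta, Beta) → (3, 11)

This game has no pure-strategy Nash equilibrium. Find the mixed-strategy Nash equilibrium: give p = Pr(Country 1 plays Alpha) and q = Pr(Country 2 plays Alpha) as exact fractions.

p = 1/4, q = 7/11

In a mixed NE each player is indifferent between their pure strategies, so the opponent's mix sets the indifference.
Country 2 indifferent between Alpha and Beta: p·8 + (1−p)·9 = p·2 + (1−p)·11 ⟹ 9 + (-1)p = 11 + (-9)p ⟹ p = 1/4.
Country 1 indifferent between Alpha and Beta: q·2 + (1−q)·10 = q·6 + (1−q)·3 ⟹ 10 + (-8)q = 3 + 3q ⟹ q = 7/11.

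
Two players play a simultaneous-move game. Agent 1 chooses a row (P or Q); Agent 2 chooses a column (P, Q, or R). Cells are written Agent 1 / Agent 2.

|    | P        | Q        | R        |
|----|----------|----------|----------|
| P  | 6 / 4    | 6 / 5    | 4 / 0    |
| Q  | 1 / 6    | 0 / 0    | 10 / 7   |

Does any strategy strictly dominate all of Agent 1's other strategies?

No strictly dominant strategy

Check whether one of Agent 1's strategies beats all alternatives regardless of what the opponent does.
P is not dominant: against R, Q gives 10 > 4.
Q is not dominant: against P, P gives 6 > 1.
No single strategy is best against every opponent action.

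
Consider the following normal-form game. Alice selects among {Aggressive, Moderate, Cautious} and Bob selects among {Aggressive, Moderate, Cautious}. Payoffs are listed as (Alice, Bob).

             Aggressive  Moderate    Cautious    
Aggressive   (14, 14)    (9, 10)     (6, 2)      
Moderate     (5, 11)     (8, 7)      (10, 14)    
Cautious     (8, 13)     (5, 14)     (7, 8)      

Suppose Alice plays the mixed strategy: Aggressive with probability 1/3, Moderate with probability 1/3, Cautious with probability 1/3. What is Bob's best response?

Compute Bob's expected payoff from each pure strategy against the given mix.
Aggressive: (1/3)·14 + (1/3)·11 + (1/3)·13 = 38/3
Moderate: (1/3)·10 + (1/3)·7 + (1/3)·14 = 31/3
Cautious: (1/3)·2 + (1/3)·14 + (1/3)·8 = 8
Highest expected payoff is 38/3, from Aggressive.

Aggressive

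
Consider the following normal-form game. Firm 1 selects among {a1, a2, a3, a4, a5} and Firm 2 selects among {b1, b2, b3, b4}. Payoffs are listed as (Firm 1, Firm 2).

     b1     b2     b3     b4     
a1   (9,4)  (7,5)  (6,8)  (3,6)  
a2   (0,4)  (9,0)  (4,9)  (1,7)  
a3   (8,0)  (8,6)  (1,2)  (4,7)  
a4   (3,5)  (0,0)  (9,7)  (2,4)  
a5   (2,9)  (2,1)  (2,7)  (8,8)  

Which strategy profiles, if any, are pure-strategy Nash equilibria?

(a4, b3)

Find each player's best response to every opponent strategy; NE are the intersections.
Firm 1's best responses — vs b1: a1 (payoff 9); vs b2: a2 (payoff 9); vs b3: a4 (payoff 9); vs b4: a5 (payoff 8).
Firm 2's best responses — vs a1: b3 (payoff 8); vs a2: b3 (payoff 9); vs a3: b4 (payoff 7); vs a4: b3 (payoff 7); vs a5: b1 (payoff 9).
The only mutual best response is (a4, b3); neither player gains by switching there.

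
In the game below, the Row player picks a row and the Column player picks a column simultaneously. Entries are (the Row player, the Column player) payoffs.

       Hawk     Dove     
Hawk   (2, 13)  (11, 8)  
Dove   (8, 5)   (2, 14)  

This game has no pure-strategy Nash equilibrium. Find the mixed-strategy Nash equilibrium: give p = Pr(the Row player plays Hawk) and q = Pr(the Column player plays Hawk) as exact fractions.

In a mixed NE each player is indifferent between their pure strategies, so the opponent's mix sets the indifference.
The Column player indifferent between Hawk and Dove: p·13 + (1−p)·5 = p·8 + (1−p)·14 ⟹ 5 + 8p = 14 + (-6)p ⟹ p = 9/14.
The Row player indifferent between Hawk and Dove: q·2 + (1−q)·11 = q·8 + (1−q)·2 ⟹ 11 + (-9)q = 2 + 6q ⟹ q = 3/5.

p = 9/14, q = 3/5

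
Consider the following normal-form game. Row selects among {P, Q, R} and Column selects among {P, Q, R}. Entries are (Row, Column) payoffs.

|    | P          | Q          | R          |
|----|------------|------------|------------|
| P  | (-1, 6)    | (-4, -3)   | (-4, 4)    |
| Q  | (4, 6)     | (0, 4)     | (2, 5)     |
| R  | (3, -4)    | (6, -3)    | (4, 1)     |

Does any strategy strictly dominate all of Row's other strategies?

No strictly dominant strategy

Check whether one of Row's strategies beats all alternatives regardless of what the opponent does.
P is not dominant: against P, Q gives 4 > -1.
Q is not dominant: against Q, R gives 6 > 0.
R is not dominant: against P, Q gives 4 > 3.
No single strategy is best against every opponent action.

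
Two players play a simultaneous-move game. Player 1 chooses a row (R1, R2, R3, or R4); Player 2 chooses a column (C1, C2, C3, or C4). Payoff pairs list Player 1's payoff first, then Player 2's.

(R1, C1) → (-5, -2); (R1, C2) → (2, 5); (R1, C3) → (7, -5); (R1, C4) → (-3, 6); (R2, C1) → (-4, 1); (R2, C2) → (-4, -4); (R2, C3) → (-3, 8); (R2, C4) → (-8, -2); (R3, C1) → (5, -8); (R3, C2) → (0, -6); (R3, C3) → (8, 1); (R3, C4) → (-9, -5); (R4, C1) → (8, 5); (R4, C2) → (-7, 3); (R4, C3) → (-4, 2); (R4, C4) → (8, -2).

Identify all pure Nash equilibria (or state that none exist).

Find each player's best response to every opponent strategy; NE are the intersections.
Player 1's best responses — vs C1: R4 (payoff 8); vs C2: R1 (payoff 2); vs C3: R3 (payoff 8); vs C4: R4 (payoff 8).
Player 2's best responses — vs R1: C4 (payoff 6); vs R2: C3 (payoff 8); vs R3: C3 (payoff 1); vs R4: C1 (payoff 5).
Mutual best responses occur at (R3, C3) and (R4, C1); at each, neither player gains by switching.

(R3, C3) and (R4, C1)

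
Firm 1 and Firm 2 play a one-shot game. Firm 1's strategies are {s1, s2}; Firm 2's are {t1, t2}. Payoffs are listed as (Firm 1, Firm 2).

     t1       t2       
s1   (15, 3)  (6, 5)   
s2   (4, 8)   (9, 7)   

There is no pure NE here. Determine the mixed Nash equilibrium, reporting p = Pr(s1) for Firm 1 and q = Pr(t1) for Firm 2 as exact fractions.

p = 1/3, q = 3/14

In a mixed NE each player is indifferent between their pure strategies, so the opponent's mix sets the indifference.
Firm 2 indifferent between t1 and t2: p·3 + (1−p)·8 = p·5 + (1−p)·7 ⟹ 8 + (-5)p = 7 + (-2)p ⟹ p = 1/3.
Firm 1 indifferent between s1 and s2: q·15 + (1−q)·6 = q·4 + (1−q)·9 ⟹ 6 + 9q = 9 + (-5)q ⟹ q = 3/14.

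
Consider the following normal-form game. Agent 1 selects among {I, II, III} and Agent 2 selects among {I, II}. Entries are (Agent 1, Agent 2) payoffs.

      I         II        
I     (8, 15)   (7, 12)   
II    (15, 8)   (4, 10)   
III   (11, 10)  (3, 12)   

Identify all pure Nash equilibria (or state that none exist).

None

Check mutual best responses: a cell is a NE iff neither player can gain by unilaterally deviating.
Agent 1's best responses — vs I: II (payoff 15); vs II: I (payoff 7).
Agent 2's best responses — vs I: I (payoff 15); vs II: II (payoff 10); vs III: II (payoff 12).
No cell has both players best-responding. For instance, Agent 1's best reply to II is I, but against I Agent 2 prefers I over II.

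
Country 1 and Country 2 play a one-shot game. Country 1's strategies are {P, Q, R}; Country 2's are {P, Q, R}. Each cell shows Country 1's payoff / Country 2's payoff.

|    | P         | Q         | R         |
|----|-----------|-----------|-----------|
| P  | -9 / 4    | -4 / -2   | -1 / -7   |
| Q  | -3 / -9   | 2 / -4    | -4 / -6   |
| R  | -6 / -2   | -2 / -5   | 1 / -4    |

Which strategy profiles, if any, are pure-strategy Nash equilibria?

(Q, Q)

Find each player's best response to every opponent strategy; NE are the intersections.
Country 1's best responses — vs P: Q (payoff -3); vs Q: Q (payoff 2); vs R: R (payoff 1).
Country 2's best responses — vs P: P (payoff 4); vs Q: Q (payoff -4); vs R: P (payoff -2).
The only mutual best response is (Q, Q); neither player gains by switching there.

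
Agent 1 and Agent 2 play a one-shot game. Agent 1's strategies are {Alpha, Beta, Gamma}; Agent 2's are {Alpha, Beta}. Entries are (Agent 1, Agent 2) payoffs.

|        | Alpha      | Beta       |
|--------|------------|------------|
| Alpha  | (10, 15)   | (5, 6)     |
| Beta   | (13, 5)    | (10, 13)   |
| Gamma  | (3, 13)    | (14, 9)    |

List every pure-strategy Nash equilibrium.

Find each player's best response to every opponent strategy; NE are the intersections.
Agent 1's best responses — vs Alpha: Beta (payoff 13); vs Beta: Gamma (payoff 14).
Agent 2's best responses — vs Alpha: Alpha (payoff 15); vs Beta: Beta (payoff 13); vs Gamma: Alpha (payoff 13).
No cell has both players best-responding. For instance, Agent 1's best reply to Beta is Gamma, but against Gamma Agent 2 prefers Alpha over Beta.

No pure-strategy Nash equilibrium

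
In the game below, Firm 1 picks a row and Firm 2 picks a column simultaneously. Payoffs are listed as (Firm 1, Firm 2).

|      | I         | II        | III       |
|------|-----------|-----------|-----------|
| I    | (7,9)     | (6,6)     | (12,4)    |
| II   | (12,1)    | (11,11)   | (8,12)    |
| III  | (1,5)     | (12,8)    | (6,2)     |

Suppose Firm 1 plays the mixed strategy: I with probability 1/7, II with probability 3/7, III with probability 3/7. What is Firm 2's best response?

Compute Firm 2's expected payoff from each pure strategy against the given mix.
I: (1/7)·9 + (3/7)·1 + (3/7)·5 = 27/7
II: (1/7)·6 + (3/7)·11 + (3/7)·8 = 9
III: (1/7)·4 + (3/7)·12 + (3/7)·2 = 46/7
Highest expected payoff is 9, from II.

II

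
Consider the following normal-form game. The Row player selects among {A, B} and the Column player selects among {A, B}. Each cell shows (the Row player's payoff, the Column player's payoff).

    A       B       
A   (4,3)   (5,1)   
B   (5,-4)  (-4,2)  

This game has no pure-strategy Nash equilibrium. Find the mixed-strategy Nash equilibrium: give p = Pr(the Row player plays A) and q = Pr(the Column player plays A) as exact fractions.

p = 3/4, q = 9/10

Each player's mixing probability is pinned down by making the *other* player indifferent.
The Column player indifferent between A and B: p·3 + (1−p)·(-4) = p·1 + (1−p)·2 ⟹ (-4) + 7p = 2 + (-1)p ⟹ p = 3/4.
The Row player indifferent between A and B: q·4 + (1−q)·5 = q·5 + (1−q)·(-4) ⟹ 5 + (-1)q = (-4) + 9q ⟹ q = 9/10.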